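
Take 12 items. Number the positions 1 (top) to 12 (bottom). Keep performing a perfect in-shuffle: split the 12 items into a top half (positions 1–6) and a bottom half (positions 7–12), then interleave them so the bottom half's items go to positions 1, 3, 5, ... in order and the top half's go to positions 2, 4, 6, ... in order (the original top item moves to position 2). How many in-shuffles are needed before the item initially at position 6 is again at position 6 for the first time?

Follow position 6 under repeated in-shuffles:
6 → 12 → 11 → 9 → 5 → 10 → 7 → 1 → 2 → 4 → 8 → 3 → 6
It first returns after 12 in-shuffles.

12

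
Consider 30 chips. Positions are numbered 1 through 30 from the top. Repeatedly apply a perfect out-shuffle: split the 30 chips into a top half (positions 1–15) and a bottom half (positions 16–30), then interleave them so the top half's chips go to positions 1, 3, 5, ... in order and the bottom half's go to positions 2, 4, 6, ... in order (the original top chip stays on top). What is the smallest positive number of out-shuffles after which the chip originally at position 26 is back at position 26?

Follow position 26 under repeated out-shuffles:
26 → 22 → 14 → 27 → 24 → 18 → 6 → 11 → ... → 26 (length 28)
It first returns after 28 out-shuffles.

28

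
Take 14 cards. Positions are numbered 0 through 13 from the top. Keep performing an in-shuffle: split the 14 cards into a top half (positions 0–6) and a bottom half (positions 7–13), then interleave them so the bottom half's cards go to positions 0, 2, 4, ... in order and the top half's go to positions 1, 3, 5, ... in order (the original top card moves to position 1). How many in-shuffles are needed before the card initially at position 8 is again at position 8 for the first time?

4

Follow position 8 under repeated in-shuffles:
8 → 2 → 5 → 11 → 8
It first returns after 4 in-shuffles.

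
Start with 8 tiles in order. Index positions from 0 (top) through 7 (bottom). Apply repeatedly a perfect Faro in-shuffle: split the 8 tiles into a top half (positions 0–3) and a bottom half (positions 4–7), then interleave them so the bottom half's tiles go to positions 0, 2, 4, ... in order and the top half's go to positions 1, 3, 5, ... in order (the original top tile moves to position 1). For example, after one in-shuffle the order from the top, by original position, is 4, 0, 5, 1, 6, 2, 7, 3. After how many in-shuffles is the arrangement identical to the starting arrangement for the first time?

6

The in-shuffle permutes the 8 positions with cycle lengths [2, 6].
Every tile is home exactly when every cycle has completed a whole number of laps, i.e. after lcm(2, 6) = 6 in-shuffles.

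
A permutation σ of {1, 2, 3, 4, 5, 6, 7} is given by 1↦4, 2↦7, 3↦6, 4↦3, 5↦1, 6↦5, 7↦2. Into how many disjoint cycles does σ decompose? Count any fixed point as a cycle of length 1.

Cycle decomposition: (1 4 3 6 5) (2 7).
2 cycles.

2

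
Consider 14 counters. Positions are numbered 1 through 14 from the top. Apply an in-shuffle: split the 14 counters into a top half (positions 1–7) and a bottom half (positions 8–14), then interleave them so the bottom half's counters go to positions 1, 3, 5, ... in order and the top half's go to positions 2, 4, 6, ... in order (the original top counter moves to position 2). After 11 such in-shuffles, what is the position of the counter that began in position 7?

Track the counter's position through each in-shuffle:
7 → 14 → 13 → 11 → 7 → 14 → 13 → 11 → 7 → 14 → 13 → 11

11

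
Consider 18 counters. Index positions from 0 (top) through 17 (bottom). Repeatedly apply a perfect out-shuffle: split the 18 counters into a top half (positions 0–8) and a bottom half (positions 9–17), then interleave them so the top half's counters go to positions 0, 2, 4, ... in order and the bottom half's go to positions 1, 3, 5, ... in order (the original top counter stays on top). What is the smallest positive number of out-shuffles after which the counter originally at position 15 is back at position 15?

8

Follow position 15 under repeated out-shuffles:
15 → 13 → 9 → 1 → 2 → 4 → 8 → 16 → 15
It first returns after 8 out-shuffles.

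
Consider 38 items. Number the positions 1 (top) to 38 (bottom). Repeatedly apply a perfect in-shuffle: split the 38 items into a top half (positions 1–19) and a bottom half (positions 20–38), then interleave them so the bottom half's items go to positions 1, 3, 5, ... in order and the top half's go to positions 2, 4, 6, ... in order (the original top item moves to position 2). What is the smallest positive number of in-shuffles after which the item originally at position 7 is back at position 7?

Follow position 7 under repeated in-shuffles:
7 → 14 → 28 → 17 → 34 → 29 → 19 → 38 → 37 → 35 → 31 → 23 → 7
It first returns after 12 in-shuffles.

12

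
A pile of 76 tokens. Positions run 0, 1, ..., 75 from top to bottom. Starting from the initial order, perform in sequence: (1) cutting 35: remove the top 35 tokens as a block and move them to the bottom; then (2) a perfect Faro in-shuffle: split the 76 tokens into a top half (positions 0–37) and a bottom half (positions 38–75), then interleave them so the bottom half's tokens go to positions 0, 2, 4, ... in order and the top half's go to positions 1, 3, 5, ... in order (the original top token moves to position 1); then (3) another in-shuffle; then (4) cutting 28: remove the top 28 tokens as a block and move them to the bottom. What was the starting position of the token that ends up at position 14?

Undo the operations in reverse order, starting from position 14:
  undo op 4 (cut 28): 14 ← 42
  undo op 3 (in-shuffle, from bottom half): 42 ← 59
  undo op 2 (in-shuffle, from top half): 59 ← 29
  undo op 1 (cut 35): 29 ← 64
So the token at position 14 came from original position 64.

64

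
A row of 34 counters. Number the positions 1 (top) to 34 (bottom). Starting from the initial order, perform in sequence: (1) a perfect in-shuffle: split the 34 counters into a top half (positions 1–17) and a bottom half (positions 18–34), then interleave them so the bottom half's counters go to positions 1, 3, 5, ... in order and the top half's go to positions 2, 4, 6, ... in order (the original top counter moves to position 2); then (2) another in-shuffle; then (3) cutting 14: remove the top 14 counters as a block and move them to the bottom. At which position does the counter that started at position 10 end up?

Track the counter from position 10 forward through each operation:
  after op 1 (in-shuffle): 10 → 20
  after op 2 (in-shuffle): 20 → 5
  after op 3 (cut 14): 5 → 25

25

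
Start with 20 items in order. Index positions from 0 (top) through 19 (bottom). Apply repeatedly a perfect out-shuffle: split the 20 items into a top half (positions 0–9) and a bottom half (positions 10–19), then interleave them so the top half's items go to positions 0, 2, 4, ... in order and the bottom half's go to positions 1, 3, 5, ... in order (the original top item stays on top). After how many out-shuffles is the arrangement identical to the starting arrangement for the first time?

The out-shuffle permutes the 20 positions with cycle lengths [1, 1, 18].
Every item is home exactly when every cycle has completed a whole number of laps, i.e. after lcm(1, 18) = 18 out-shuffles.

18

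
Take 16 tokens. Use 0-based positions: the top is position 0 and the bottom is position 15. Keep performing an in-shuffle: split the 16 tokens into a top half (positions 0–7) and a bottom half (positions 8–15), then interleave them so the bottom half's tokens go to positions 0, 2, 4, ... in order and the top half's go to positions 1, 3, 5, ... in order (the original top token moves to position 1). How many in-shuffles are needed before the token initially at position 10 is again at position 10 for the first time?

Follow position 10 under repeated in-shuffles:
10 → 4 → 9 → 2 → 5 → 11 → 6 → 13 → 10
It first returns after 8 in-shuffles.

8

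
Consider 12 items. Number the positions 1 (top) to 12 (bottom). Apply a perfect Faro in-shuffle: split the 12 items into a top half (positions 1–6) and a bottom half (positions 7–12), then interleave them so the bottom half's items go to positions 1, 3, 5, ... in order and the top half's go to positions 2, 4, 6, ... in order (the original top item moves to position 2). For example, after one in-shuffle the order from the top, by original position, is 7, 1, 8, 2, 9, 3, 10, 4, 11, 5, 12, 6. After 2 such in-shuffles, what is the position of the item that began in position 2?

Track the item's position through each in-shuffle:
2 → 4 → 8

8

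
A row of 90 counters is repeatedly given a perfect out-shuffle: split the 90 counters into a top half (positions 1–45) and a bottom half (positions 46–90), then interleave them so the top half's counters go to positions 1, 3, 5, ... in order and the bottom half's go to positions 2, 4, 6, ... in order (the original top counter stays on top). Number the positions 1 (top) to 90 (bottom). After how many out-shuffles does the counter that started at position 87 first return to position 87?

Follow position 87 under repeated out-shuffles:
87 → 84 → 78 → 66 → 42 → 83 → 76 → 62 → 34 → 67 → 44 → 87
It first returns after 11 out-shuffles.

11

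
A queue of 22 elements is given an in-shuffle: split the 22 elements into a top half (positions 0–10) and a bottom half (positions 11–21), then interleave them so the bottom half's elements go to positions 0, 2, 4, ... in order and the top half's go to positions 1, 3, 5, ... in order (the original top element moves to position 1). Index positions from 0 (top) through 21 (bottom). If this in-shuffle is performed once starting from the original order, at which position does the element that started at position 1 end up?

3

Track the element's position through each in-shuffle:
1 → 3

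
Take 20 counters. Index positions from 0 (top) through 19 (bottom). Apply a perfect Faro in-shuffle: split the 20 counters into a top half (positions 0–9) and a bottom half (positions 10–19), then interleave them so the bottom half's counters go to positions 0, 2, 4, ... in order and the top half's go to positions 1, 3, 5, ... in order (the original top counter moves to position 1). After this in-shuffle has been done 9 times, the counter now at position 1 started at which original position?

Work backwards from position 1, undoing one in-shuffle at a time:
1 ← 0 ← 10 ← 15 ← 7 ← 3 ← 1 ← 0 ← 10 ← 15
So the counter now at position 1 started at position 15.

15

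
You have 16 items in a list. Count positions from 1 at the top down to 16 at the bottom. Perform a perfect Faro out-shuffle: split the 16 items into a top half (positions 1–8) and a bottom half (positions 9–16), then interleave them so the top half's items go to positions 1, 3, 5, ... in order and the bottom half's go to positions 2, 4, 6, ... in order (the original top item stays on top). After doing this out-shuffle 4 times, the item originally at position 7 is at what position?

7

Track the item's position through each out-shuffle:
7 → 13 → 10 → 4 → 7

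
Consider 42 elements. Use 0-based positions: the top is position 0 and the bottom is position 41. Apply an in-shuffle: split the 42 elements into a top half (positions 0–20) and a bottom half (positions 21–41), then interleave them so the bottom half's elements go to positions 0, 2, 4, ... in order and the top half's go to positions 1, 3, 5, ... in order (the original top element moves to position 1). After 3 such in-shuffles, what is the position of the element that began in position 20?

Track the element's position through each in-shuffle:
20 → 41 → 40 → 38

38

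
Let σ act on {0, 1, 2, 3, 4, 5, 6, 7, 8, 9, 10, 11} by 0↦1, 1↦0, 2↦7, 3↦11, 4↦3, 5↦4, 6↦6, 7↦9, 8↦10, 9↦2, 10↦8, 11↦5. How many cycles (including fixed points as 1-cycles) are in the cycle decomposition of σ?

Cycle decomposition: (0 1) (2 7 9) (3 11 5 4) (6) (8 10).
5 cycles.

5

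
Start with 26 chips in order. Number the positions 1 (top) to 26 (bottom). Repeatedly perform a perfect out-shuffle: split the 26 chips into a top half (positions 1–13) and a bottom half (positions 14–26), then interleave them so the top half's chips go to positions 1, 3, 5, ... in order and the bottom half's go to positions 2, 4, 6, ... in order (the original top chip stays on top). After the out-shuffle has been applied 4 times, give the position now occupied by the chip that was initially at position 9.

4

Track the chip's position through each out-shuffle:
9 → 17 → 8 → 15 → 4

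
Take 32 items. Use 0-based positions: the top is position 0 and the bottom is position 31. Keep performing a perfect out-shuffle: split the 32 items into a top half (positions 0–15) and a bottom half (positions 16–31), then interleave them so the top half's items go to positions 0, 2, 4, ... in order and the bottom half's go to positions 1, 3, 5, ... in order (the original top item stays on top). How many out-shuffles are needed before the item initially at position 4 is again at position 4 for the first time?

Follow position 4 under repeated out-shuffles:
4 → 8 → 16 → 1 → 2 → 4
It first returns after 5 out-shuffles.

5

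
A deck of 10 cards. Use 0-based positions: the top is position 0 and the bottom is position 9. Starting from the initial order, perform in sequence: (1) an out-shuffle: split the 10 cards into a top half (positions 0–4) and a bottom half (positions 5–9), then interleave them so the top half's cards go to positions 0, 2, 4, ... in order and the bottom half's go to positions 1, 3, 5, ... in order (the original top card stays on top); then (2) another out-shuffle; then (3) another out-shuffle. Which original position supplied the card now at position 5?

4

Undo the operations in reverse order, starting from position 5:
  undo op 3 (out-shuffle, from bottom half): 5 ← 7
  undo op 2 (out-shuffle, from bottom half): 7 ← 8
  undo op 1 (out-shuffle, from top half): 8 ← 4
So the card at position 5 came from original position 4.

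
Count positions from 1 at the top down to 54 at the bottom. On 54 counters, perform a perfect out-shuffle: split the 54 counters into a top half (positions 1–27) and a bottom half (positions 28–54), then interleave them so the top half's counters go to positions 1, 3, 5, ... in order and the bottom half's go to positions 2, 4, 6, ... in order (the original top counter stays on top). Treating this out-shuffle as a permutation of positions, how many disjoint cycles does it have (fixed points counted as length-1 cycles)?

Trace each unvisited position around until it returns:
(1) (2 3 5 9 17 33 ... len 52) (54)
3 cycles in total.

3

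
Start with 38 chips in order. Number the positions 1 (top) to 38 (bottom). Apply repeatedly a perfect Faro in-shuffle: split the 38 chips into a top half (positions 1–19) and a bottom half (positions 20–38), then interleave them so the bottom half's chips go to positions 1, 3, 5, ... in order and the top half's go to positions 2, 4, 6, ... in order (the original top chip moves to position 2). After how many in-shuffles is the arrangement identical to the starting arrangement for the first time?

12

The in-shuffle permutes the 38 positions with cycle lengths [2, 12, 12, 12].
Every chip is home exactly when every cycle has completed a whole number of laps, i.e. after lcm(2, 12) = 12 in-shuffles.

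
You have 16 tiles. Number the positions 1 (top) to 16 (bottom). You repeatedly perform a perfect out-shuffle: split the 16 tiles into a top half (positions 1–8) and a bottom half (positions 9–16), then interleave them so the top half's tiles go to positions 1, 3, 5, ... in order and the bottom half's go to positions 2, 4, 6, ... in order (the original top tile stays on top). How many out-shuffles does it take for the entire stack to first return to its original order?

The out-shuffle permutes the 16 positions with cycle lengths [1, 1, 2, 4, 4, 4].
Every tile is home exactly when every cycle has completed a whole number of laps, i.e. after lcm(1, 2, 4) = 4 out-shuffles.

4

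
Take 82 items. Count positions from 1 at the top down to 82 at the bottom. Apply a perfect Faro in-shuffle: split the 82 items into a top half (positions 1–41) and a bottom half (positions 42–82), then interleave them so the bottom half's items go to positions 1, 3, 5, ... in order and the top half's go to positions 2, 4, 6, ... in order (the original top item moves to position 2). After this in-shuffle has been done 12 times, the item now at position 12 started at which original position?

9

Work backwards from position 12, undoing one in-shuffle at a time:
12 ← 6 ← 3 ← 43 ← 63 ← 73 ← 78 ← 39 ← 61 ← 72 ← 36 ← 18 ← 9
So the item now at position 12 started at position 9.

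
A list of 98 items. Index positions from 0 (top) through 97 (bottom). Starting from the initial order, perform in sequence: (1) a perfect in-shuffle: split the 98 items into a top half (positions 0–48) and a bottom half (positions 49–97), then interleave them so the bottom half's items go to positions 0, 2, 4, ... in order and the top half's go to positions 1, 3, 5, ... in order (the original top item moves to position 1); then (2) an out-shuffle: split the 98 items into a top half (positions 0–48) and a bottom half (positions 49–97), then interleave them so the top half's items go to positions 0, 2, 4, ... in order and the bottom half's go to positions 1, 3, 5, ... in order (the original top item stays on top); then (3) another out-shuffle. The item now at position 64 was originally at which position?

Undo the operations in reverse order, starting from position 64:
  undo op 3 (out-shuffle, from top half): 64 ← 32
  undo op 2 (out-shuffle, from top half): 32 ← 16
  undo op 1 (in-shuffle, from bottom half): 16 ← 57
So the item at position 64 came from original position 57.

57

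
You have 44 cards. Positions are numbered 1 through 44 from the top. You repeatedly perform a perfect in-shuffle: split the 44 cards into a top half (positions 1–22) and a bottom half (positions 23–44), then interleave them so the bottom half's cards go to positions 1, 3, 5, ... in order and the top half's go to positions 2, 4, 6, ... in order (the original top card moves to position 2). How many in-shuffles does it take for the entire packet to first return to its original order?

The in-shuffle permutes the 44 positions with cycle lengths [2, 4, 4, 4, 6, 12, 12].
Every card is home exactly when every cycle has completed a whole number of laps, i.e. after lcm(2, 4, 6, 12) = 12 in-shuffles.

12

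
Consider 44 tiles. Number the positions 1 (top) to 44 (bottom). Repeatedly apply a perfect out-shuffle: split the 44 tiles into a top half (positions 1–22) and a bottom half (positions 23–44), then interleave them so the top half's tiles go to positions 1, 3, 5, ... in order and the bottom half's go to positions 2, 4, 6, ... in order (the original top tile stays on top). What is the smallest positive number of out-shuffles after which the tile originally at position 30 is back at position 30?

14

Follow position 30 under repeated out-shuffles:
30 → 16 → 31 → 18 → 35 → 26 → 8 → 15 → 29 → 14 → 27 → 10 → 19 → 37 → 30
It first returns after 14 out-shuffles.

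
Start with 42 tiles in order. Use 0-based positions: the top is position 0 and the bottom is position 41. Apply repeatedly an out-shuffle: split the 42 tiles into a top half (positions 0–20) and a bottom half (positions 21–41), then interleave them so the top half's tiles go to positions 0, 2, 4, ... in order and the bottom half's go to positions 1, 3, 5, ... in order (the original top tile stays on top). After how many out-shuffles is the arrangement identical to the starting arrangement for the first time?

20

The out-shuffle permutes the 42 positions with cycle lengths [1, 1, 20, 20].
Every tile is home exactly when every cycle has completed a whole number of laps, i.e. after lcm(1, 20) = 20 out-shuffles.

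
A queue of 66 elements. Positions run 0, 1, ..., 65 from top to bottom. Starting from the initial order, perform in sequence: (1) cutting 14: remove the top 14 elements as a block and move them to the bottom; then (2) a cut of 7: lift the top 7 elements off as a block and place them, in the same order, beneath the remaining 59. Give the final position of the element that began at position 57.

Track the element from position 57 forward through each operation:
  after op 1 (cut 14): 57 → 43
  after op 2 (cut 7): 43 → 36

36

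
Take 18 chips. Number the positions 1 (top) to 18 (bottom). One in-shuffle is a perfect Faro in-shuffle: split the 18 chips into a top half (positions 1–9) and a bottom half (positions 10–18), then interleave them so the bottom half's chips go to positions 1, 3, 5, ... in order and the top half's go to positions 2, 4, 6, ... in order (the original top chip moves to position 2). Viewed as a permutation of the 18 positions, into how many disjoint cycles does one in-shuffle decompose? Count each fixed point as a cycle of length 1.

Trace each unvisited position around until it returns:
(1 2 4 8 16 13 ... len 18)
1 cycle in total.

1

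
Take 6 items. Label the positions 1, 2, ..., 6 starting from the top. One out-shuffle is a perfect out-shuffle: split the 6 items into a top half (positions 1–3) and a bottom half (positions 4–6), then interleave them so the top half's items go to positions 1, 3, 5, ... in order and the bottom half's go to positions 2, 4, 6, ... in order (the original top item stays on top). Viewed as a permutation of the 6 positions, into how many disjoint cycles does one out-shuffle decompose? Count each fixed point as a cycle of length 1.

Trace each unvisited position around until it returns:
(1) (2 3 5 4) (6)
3 cycles in total.

3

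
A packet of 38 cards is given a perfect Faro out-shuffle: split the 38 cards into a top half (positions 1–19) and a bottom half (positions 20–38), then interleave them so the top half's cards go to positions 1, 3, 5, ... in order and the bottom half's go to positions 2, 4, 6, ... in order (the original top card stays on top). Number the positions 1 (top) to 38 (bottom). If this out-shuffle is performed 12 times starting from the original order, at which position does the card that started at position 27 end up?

11

Track the card's position through each out-shuffle:
27 → 16 → 31 → 24 → 10 → 19 → 37 → 36 → 34 → 30 → 22 → 6 → 11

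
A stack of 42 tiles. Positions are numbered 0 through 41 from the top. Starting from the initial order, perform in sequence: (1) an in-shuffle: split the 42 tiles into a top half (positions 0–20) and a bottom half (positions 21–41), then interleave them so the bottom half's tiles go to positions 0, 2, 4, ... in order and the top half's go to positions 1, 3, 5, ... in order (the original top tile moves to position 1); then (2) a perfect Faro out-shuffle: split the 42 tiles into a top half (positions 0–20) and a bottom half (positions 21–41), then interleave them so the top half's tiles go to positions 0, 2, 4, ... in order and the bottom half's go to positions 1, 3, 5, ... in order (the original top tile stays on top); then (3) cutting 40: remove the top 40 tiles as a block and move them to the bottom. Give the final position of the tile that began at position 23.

10

Track the tile from position 23 forward through each operation:
  after op 1 (in-shuffle): 23 → 4
  after op 2 (out-shuffle): 4 → 8
  after op 3 (cut 40): 8 → 10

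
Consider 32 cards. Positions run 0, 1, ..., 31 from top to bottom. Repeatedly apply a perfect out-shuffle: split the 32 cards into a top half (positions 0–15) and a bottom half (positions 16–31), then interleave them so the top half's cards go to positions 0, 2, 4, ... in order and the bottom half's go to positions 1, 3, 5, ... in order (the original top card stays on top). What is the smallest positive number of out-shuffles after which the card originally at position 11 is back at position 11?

5

Follow position 11 under repeated out-shuffles:
11 → 22 → 13 → 26 → 21 → 11
It first returns after 5 out-shuffles.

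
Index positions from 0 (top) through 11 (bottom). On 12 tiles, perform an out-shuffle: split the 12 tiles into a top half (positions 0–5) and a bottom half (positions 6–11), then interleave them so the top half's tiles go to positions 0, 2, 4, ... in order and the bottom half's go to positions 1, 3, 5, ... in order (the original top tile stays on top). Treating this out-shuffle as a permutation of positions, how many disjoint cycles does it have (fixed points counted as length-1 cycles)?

3

Trace each unvisited position around until it returns:
(0) (1 2 4 8 5 10 9 7 3 6) (11)
3 cycles in total.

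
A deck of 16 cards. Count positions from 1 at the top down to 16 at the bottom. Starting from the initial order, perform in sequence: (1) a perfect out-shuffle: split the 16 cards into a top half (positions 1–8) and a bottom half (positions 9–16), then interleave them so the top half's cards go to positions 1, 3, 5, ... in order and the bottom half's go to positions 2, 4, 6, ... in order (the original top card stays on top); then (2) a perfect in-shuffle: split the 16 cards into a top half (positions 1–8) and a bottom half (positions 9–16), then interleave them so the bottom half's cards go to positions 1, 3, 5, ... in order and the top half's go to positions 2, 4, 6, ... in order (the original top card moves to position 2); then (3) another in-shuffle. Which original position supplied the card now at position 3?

Undo the operations in reverse order, starting from position 3:
  undo op 3 (in-shuffle, from bottom half): 3 ← 10
  undo op 2 (in-shuffle, from top half): 10 ← 5
  undo op 1 (out-shuffle, from top half): 5 ← 3
So the card at position 3 came from original position 3.

3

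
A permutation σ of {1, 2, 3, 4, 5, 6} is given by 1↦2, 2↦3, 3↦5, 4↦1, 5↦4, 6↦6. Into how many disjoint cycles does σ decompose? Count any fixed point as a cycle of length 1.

Cycle decomposition: (1 2 3 5 4) (6).
2 cycles.

2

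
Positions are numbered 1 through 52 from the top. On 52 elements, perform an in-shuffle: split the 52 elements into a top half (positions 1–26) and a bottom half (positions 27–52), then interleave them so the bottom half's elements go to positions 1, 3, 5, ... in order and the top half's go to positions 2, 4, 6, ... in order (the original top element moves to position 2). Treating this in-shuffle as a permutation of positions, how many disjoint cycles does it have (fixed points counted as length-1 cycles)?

Trace each unvisited position around until it returns:
(1 2 4 8 16 32 ... len 52)
1 cycle in total.

1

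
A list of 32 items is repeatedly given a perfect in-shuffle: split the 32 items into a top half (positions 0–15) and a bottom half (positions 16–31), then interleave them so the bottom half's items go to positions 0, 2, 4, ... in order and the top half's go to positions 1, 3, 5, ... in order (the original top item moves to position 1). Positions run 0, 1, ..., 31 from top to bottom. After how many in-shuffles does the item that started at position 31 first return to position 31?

Follow position 31 under repeated in-shuffles:
31 → 30 → 28 → 24 → 16 → 0 → 1 → 3 → 7 → 15 → 31
It first returns after 10 in-shuffles.

10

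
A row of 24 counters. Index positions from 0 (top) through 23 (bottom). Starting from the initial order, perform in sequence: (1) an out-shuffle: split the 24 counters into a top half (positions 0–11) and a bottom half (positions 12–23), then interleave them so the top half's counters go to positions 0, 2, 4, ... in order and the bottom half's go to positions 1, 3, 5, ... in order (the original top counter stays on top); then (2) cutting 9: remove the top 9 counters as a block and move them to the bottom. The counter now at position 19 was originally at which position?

Undo the operations in reverse order, starting from position 19:
  undo op 2 (cut 9): 19 ← 4
  undo op 1 (out-shuffle, from top half): 4 ← 2
So the counter at position 19 came from original position 2.

2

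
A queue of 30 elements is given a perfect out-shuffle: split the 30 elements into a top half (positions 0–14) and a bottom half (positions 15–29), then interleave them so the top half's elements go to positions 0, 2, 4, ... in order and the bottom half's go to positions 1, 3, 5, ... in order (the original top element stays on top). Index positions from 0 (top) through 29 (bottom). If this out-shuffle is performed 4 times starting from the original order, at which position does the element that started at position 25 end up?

Track the element's position through each out-shuffle:
25 → 21 → 13 → 26 → 23

23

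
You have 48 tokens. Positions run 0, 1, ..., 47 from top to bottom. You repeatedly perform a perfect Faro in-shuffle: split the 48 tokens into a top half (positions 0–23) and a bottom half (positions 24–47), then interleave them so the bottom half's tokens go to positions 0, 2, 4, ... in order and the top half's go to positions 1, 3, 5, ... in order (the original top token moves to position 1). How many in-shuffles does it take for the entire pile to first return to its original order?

The in-shuffle permutes the 48 positions with cycle lengths [3, 3, 21, 21].
Every token is home exactly when every cycle has completed a whole number of laps, i.e. after lcm(3, 21) = 21 in-shuffles.

21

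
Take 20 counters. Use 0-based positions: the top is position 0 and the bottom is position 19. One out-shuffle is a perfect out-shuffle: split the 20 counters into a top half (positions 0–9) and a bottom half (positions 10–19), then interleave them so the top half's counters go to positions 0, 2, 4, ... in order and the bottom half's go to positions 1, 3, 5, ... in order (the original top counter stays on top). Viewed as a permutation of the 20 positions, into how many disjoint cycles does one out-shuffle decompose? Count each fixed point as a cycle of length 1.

3

Trace each unvisited position around until it returns:
(0) (1 2 4 8 16 13 ... len 18) (19)
3 cycles in total.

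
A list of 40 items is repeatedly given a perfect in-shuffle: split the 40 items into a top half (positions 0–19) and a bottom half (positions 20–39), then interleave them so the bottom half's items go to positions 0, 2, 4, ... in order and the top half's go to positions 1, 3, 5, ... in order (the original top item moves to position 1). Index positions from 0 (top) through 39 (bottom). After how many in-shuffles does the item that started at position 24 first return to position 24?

Follow position 24 under repeated in-shuffles:
24 → 8 → 17 → 35 → 30 → 20 → 0 → 1 → 3 → 7 → 15 → 31 → 22 → 4 → 9 → 19 → 39 → 38 → 36 → 32 → 24
It first returns after 20 in-shuffles.

20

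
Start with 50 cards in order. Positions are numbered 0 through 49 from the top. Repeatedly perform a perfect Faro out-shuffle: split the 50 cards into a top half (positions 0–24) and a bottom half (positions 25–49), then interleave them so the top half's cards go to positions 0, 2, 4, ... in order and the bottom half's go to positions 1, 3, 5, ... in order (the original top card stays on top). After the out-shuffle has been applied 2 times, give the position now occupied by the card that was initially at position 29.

Track the card's position through each out-shuffle:
29 → 9 → 18

18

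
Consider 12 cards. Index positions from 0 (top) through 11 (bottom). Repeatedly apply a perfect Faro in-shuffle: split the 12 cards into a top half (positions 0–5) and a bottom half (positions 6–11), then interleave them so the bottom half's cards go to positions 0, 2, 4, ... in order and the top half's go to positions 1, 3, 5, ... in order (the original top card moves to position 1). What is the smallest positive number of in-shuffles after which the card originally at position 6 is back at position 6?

12

Follow position 6 under repeated in-shuffles:
6 → 0 → 1 → 3 → 7 → 2 → 5 → 11 → 10 → 8 → 4 → 9 → 6
It first returns after 12 in-shuffles.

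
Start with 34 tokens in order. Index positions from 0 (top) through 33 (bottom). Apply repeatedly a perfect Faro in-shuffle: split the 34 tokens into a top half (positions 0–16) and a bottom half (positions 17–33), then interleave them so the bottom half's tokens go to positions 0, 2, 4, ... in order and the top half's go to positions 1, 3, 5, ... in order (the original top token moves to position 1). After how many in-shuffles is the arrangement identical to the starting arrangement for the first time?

The in-shuffle permutes the 34 positions with cycle lengths [3, 3, 4, 12, 12].
Every token is home exactly when every cycle has completed a whole number of laps, i.e. after lcm(3, 4, 12) = 12 in-shuffles.

12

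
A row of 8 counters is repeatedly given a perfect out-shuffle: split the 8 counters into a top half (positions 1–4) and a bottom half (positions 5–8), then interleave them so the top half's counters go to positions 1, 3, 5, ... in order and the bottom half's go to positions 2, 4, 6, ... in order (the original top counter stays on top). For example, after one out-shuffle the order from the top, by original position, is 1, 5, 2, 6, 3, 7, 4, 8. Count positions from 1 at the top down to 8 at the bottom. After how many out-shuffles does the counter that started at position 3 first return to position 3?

Follow position 3 under repeated out-shuffles:
3 → 5 → 2 → 3
It first returns after 3 out-shuffles.

3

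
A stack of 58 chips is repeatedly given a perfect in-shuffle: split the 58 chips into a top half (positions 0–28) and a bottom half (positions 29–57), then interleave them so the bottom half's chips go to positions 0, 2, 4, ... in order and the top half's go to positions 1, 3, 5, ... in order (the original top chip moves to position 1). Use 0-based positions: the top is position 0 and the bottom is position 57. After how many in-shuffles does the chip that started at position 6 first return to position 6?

Follow position 6 under repeated in-shuffles:
6 → 13 → 27 → 55 → 52 → 46 → 34 → 10 → ... → 6 (length 58)
It first returns after 58 in-shuffles.

58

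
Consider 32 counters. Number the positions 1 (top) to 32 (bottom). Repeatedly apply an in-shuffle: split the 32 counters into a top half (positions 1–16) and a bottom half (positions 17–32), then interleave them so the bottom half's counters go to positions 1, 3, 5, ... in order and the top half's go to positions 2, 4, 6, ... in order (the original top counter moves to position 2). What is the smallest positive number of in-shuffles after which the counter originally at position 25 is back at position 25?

Follow position 25 under repeated in-shuffles:
25 → 17 → 1 → 2 → 4 → 8 → 16 → 32 → 31 → 29 → 25
It first returns after 10 in-shuffles.

10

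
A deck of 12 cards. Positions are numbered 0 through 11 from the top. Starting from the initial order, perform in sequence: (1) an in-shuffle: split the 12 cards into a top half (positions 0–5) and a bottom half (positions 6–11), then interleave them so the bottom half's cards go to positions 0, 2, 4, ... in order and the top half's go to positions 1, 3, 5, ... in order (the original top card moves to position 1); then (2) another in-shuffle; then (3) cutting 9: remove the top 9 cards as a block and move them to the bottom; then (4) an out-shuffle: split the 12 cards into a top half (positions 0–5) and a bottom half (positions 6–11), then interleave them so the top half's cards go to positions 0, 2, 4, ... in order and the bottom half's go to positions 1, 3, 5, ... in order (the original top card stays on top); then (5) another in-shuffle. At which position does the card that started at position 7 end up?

Track the card from position 7 forward through each operation:
  after op 1 (in-shuffle): 7 → 2
  after op 2 (in-shuffle): 2 → 5
  after op 3 (cut 9): 5 → 8
  after op 4 (out-shuffle): 8 → 5
  after op 5 (in-shuffle): 5 → 11

11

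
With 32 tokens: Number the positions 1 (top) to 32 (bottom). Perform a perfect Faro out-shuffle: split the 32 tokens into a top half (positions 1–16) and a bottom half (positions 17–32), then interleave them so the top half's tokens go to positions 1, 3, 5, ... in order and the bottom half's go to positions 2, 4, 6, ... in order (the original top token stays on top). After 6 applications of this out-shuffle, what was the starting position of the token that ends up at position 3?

Work backwards from position 3, undoing one out-shuffle at a time:
3 ← 2 ← 17 ← 9 ← 5 ← 3 ← 2
So the token now at position 3 started at position 2.

2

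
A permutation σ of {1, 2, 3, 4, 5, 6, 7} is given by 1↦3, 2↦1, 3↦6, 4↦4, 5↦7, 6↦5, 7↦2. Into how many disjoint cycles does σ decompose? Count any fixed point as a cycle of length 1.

2

Cycle decomposition: (1 3 6 5 7 2) (4).
2 cycles.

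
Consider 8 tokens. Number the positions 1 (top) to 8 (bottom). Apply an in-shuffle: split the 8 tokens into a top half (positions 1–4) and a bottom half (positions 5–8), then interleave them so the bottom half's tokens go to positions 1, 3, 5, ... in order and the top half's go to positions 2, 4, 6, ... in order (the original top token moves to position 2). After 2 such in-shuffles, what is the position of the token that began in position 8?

5

Track the token's position through each in-shuffle:
8 → 7 → 5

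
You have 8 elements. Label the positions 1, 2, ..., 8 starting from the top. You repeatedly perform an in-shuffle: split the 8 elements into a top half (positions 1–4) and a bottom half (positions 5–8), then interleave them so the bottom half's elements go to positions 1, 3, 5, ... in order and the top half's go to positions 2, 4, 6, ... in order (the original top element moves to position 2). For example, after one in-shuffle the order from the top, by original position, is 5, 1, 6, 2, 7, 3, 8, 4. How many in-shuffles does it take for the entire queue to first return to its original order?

6

The in-shuffle permutes the 8 positions with cycle lengths [2, 6].
Every element is home exactly when every cycle has completed a whole number of laps, i.e. after lcm(2, 6) = 6 in-shuffles.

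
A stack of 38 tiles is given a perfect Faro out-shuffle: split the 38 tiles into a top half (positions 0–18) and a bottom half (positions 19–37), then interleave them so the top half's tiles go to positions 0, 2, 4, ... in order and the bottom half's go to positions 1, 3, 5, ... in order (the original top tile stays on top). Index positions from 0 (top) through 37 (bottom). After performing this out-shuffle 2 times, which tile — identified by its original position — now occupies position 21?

Work backwards from position 21, undoing one out-shuffle at a time:
21 ← 29 ← 33
So the tile now at position 21 started at position 33.

33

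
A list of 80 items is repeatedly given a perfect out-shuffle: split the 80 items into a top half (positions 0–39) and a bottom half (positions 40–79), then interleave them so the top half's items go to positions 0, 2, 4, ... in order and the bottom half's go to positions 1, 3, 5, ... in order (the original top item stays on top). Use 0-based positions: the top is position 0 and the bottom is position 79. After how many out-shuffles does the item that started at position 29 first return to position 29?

39

Follow position 29 under repeated out-shuffles:
29 → 58 → 37 → 74 → 69 → 59 → 39 → 78 → ... → 29 (length 39)
It first returns after 39 out-shuffles.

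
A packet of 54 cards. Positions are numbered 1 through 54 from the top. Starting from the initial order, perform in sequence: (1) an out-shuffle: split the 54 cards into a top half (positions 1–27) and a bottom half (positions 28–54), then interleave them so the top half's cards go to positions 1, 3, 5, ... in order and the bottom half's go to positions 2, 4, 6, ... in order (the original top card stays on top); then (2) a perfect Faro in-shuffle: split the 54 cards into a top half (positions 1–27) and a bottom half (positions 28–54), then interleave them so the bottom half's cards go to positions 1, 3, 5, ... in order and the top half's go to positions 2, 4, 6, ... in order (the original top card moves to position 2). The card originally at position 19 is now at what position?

Track the card from position 19 forward through each operation:
  after op 1 (out-shuffle): 19 → 37
  after op 2 (in-shuffle): 37 → 19

19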